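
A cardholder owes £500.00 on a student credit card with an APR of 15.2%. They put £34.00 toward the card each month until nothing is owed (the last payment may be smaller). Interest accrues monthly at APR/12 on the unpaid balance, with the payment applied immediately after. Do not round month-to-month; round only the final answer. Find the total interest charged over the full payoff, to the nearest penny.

Monthly rate r = 15.2%/12 = 1.26667% = 0.0126667.
Payoff takes n = ⌈−ln(1 − rB₀/P)/ln(1+r)⌉ = ⌈16.376⌉ = 17 payments; the last is £12.85.
Total paid = 16·£34.00 + £12.85 = £556.85.
Total interest = total paid − principal = £556.85 − £500.00 = £56.85.

£56.85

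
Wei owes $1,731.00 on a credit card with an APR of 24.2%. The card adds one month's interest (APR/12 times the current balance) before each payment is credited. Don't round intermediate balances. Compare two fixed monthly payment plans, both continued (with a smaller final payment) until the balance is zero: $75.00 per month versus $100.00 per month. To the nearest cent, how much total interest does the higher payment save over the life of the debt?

Monthly rate r = 24.2%/12 = 2.01667% = 0.0201667.
At $75.00/mo: n = ⌈−ln(1 − rB₀/P)/ln(1+r)⌉ = 32 payments (last $27.89); total interest = total paid − $1,731.00 = $621.89.
At $100.00/mo: 22 payments (last $50.79); total interest $419.79.
Interest saved = $621.89 − $419.79 = $202.10.

$202.10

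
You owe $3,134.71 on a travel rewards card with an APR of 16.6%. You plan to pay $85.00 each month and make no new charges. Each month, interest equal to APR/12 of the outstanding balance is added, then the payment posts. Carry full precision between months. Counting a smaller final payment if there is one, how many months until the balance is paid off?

Monthly rate r = 16.6%/12 = 1.38333% = 0.0138333.
Recurrence: B ← B·(1+r) − $85.00.
Month 1: interest $43.36; balance after payment $3,093.07.
Month 2: interest $42.79; balance after payment $3,050.86.
Closed form: n = −ln(1 − rB₀/P)/ln(1+r) = −ln(0.48984)/ln(1.01383) ≈ 51.947, so the balance reaches zero during payment 52.

52 months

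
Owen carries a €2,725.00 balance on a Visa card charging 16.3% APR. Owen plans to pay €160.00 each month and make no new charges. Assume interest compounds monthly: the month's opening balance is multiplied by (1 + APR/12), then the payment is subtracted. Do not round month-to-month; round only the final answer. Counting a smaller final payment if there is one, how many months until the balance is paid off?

20 months

Monthly rate r = 16.3%/12 = 1.35833% = 0.0135833.
Recurrence: B ← B·(1+r) − €160.00.
Month 1: interest €37.01; balance after payment €2,602.01.
Month 2: interest €35.34; balance after payment €2,477.36.
Closed form: n = −ln(1 − rB₀/P)/ln(1+r) = −ln(0.76866)/ln(1.01358) ≈ 19.501, so the balance reaches zero during payment 20.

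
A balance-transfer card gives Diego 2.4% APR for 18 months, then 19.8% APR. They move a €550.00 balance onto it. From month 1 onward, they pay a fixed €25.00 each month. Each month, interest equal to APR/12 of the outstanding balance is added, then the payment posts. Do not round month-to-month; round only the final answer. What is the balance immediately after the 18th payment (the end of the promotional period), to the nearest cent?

Promo months 1–18 at r₀ = 2.4%/12 = 0.002; months 19+ at r₁ = 19.8%/12 = 0.0165.
After month 18: iterate B ← B·(1+r₀) − €25.00 for 18 months → €112.41.

€112.41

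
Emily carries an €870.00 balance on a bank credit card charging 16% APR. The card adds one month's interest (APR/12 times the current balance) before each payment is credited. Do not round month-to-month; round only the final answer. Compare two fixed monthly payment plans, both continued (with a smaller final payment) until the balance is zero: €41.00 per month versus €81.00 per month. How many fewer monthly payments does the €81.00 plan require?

14 fewer payments

Monthly rate r = 16%/12 = 1.33333% = 0.0133333.
At €41.00/mo: n = ⌈−ln(1 − rB₀/P)/ln(1+r)⌉ = 26 payments (last €4.50); total interest = total paid − €870.00 = €159.50.
At €81.00/mo: 12 payments (last €54.33); total interest €75.33.
Payments saved = 26 − 12 = 14.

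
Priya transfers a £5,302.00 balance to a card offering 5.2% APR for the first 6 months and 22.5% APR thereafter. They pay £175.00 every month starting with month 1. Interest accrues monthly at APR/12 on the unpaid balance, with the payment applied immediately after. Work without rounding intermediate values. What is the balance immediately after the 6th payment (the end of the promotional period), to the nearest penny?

Promo months 1–6 at r₀ = 5.2%/12 = 0.00433333; months 7+ at r₁ = 22.5%/12 = 0.01875.
After month 6: iterate B ← B·(1+r₀) − £175.00 for 6 months → £4,379.91.

£4,379.91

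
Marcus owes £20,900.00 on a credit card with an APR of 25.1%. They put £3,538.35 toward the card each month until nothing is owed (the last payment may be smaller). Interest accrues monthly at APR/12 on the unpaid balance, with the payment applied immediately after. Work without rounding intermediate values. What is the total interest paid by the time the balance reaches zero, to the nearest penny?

Monthly rate r = 25.1%/12 = 2.09167% = 0.0209167.
Payoff takes n = ⌈−ln(1 − rB₀/P)/ln(1+r)⌉ = ⌈6.370⌉ = 7 payments; the last is £1,319.32.
Total paid = 6·£3,538.35 + £1,319.32 = £22,549.42.
Total interest = total paid − principal = £22,549.42 − £20,900.00 = £1,649.42.

£1,649.42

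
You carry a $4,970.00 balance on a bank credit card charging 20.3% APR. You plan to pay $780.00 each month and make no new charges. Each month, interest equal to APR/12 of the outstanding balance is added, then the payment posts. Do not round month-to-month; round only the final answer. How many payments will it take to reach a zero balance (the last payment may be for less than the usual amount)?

Monthly rate r = 20.3%/12 = 1.69167% = 0.0169167.
Recurrence: B ← B·(1+r) − $780.00.
Month 1: interest $84.08; balance after payment $4,274.08.
Month 2: interest $72.30; balance after payment $3,566.38.
Closed form: n = −ln(1 − rB₀/P)/ln(1+r) = −ln(0.89221)/ln(1.01692) ≈ 6.799, so the balance reaches zero during payment 7.

7 payments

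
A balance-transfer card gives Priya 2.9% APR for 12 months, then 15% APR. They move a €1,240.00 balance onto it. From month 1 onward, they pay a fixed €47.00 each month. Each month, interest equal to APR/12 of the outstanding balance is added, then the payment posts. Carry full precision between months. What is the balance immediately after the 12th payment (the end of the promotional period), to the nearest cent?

Promo months 1–12 at r₀ = 2.9%/12 = 0.00241667; months 13+ at r₁ = 15%/12 = 0.0125.
After month 12: iterate B ← B·(1+r₀) − €47.00 for 12 months → €704.88.

€704.88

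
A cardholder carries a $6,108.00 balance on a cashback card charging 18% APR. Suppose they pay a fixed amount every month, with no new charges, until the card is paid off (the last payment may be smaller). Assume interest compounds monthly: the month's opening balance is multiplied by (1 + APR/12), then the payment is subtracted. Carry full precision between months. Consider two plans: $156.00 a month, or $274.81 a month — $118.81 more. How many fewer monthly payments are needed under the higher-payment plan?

Monthly rate r = 18%/12 = 1.5% = 0.015.
At $156.00/mo: n = ⌈−ln(1 − rB₀/P)/ln(1+r)⌉ = 60 payments (last $69.70); total interest = total paid − $6,108.00 = $3,165.70.
At $274.81/mo: 28 payments (last $66.15); total interest $1,378.02.
Payments saved = 60 − 28 = 32.

32 fewer payments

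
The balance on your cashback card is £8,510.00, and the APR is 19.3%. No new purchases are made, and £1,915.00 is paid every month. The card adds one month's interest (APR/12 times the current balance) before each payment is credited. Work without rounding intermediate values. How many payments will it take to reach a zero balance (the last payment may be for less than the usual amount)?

Monthly rate r = 19.3%/12 = 1.60833% = 0.0160833.
Recurrence: B ← B·(1+r) − £1,915.00.
Month 1: interest £136.87; balance after payment £6,731.87.
Month 2: interest £108.27; balance after payment £4,925.14.
Month 3: interest £79.21; balance after payment £3,089.35.
Month 4: interest £49.69; balance after payment £1,224.04.
Month 5: interest £19.69; balance after payment £0.00.

5 months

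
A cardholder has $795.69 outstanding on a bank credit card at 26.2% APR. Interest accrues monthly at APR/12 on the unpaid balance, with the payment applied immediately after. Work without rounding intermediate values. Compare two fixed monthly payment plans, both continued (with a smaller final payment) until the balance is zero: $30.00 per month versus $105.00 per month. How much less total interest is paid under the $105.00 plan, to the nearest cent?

$322.41

Monthly rate r = 26.2%/12 = 2.18333% = 0.0218333.
At $30.00/mo: n = ⌈−ln(1 − rB₀/P)/ln(1+r)⌉ = 41 payments (last $1.95); total interest = total paid − $795.69 = $406.26.
At $105.00/mo: 9 payments (last $39.54); total interest $83.85.
Interest saved = $406.26 − $83.85 = $322.41.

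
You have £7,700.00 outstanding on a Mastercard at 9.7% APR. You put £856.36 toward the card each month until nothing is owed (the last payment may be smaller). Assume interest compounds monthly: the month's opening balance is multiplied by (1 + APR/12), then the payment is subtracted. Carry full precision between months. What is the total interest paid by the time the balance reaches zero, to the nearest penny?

£327.24

Monthly rate r = 9.7%/12 = 0.808333% = 0.00808333.
Payoff takes n = ⌈−ln(1 − rB₀/P)/ln(1+r)⌉ = ⌈9.373⌉ = 10 payments; the last is £320.00.
Total paid = 9·£856.36 + £320.00 = £8,027.24.
Total interest = total paid − principal = £8,027.24 − £7,700.00 = £327.24.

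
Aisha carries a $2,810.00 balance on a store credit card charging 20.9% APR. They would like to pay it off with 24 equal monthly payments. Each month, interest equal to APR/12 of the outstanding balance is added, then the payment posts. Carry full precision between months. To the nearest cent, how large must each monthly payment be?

$144.26

Monthly rate r = 20.9%/12 = 1.74167% = 0.0174167.
Level-payment amortization: P = B₀·r / (1 − (1+r)^(−n)) = 2810.00·0.0174167 / (1 − 1.01742^(−24)).
Denominator 1 − (1+r)^(−24) = 0.339264478.
P = 48.9408 / 0.339264478 ≈ 144.26.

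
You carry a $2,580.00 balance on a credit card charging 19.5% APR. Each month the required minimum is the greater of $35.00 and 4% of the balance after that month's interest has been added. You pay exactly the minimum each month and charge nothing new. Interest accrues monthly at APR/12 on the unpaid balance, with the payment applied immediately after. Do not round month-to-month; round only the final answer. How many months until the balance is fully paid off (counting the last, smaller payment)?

77 months

Monthly rate r = 19.5%/12 = 1.625% = 0.01625.
While 4% of the post-interest balance exceeds $35.00, each month B ← (B·(1+r))·(1 − 0.04), i.e. B shrinks by the factor (1+r)·0.96 = 0.9756.
This holds for months 1–45. Entering month 46 the balance is $848.89; 4% of the post-interest balance is now below $35.00, so the flat $35.00 minimum applies from here.
From month 46 a fixed $35.00 at rate r clears $848.89 in 32 more payments. Total: 45 + 32 = 77 months.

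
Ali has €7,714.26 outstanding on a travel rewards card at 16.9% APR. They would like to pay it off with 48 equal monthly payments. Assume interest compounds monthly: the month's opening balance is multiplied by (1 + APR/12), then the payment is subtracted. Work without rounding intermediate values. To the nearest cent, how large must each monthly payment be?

Monthly rate r = 16.9%/12 = 1.40833% = 0.0140833.
Level-payment amortization: P = B₀·r / (1 − (1+r)^(−n)) = 7714.26·0.0140833 / (1 − 1.01408^(−48)).
Denominator 1 − (1+r)^(−48) = 0.488948065.
P = 108.642 / 0.488948065 ≈ 222.20.

€222.20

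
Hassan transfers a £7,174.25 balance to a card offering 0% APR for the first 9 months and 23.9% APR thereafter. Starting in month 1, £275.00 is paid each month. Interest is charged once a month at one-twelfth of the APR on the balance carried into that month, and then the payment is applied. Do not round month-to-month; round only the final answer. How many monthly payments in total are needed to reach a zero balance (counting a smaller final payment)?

31 months

Promo months 1–9 at r₀ = 0%/12 = 0; months 10+ at r₁ = 23.9%/12 = 0.0199167.
After month 9 (no interest yet): B = £7,174.25 − 9·£275.00 = £4,699.25.
Then at r₁ with £275.00/mo: n₂ = −ln(1 − r₁·B/P)/ln(1+r₁) ≈ 21.10 → 22 more payments.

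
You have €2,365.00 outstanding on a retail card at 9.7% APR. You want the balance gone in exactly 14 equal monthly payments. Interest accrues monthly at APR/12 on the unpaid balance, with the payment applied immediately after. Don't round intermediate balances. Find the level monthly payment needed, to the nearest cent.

€179.35

Monthly rate r = 9.7%/12 = 0.808333% = 0.00808333.
Level-payment amortization: P = B₀·r / (1 − (1+r)^(−n)) = 2365.00·0.00808333 / (1 − 1.00808^(−14)).
Denominator 1 − (1+r)^(−14) = 0.106591838.
P = 19.1171 / 0.106591838 ≈ 179.35.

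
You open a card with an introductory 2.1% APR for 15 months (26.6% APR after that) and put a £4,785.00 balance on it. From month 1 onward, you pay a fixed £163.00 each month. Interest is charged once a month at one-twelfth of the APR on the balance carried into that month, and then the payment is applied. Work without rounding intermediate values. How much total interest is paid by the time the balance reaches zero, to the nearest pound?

£653

Promo months 1–15 at r₀ = 2.1%/12 = 0.00175; months 16+ at r₁ = 26.6%/12 = 0.0221667.
After month 15: iterate B ← B·(1+r₀) − £163.00 for 15 months → £2,436.98.
Then at r₁ with £163.00/mo: n₂ = −ln(1 − r₁·B/P)/ln(1+r₁) ≈ 18.36 → 19 more payments.
Total paid = 33·£163.00 + £59.45 = £5,438.45; interest = £5,438.45 − £4,785.00 = £653.45.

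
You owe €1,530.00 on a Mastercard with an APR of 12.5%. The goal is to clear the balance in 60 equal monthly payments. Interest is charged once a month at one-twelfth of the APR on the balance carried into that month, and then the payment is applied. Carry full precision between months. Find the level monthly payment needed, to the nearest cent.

€34.42

Monthly rate r = 12.5%/12 = 1.04167% = 0.0104167.
Level-payment amortization: P = B₀·r / (1 − (1+r)^(−n)) = 1530.00·0.0104167 / (1 − 1.01042^(−60)).
Denominator 1 − (1+r)^(−60) = 0.46300539.
P = 15.9375 / 0.46300539 ≈ 34.42.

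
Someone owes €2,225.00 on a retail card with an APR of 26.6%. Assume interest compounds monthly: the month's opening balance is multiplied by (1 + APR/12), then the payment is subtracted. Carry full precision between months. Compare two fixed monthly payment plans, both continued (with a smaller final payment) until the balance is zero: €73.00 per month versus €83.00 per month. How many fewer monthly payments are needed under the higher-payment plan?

10 fewer payments

Monthly rate r = 26.6%/12 = 2.21667% = 0.0221667.
At €73.00/mo: n = ⌈−ln(1 − rB₀/P)/ln(1+r)⌉ = 52 payments (last €25.86); total interest = total paid − €2,225.00 = €1,523.86.
At €83.00/mo: 42 payments (last €11.67); total interest €1,189.67.
Payments saved = 52 − 42 = 10.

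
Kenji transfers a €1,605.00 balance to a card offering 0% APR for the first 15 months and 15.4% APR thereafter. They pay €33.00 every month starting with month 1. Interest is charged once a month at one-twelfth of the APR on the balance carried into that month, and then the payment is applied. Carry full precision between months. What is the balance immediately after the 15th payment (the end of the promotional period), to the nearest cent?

€1,110.00

Promo months 1–15 at r₀ = 0%/12 = 0; months 16+ at r₁ = 15.4%/12 = 0.0128333.
After month 15 (no interest yet): B = €1,605.00 − 15·€33.00 = €1,110.00.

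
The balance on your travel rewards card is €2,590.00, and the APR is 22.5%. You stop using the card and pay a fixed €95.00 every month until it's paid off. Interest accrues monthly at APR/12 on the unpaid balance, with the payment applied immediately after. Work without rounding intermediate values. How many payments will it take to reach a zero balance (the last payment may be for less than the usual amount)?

Monthly rate r = 22.5%/12 = 1.875% = 0.01875.
Recurrence: B ← B·(1+r) − €95.00.
Month 1: interest €48.56; balance after payment €2,543.56.
Month 2: interest €47.69; balance after payment €2,496.25.
Closed form: n = −ln(1 − rB₀/P)/ln(1+r) = −ln(0.48882)/ln(1.01875) ≈ 38.531, so the balance reaches zero during payment 39.

39 months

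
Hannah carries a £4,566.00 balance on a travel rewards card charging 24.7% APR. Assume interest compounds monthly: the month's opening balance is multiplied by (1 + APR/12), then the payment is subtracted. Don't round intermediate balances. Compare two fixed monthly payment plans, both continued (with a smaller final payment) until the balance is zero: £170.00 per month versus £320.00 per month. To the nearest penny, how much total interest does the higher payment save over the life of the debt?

£1,254.55

Monthly rate r = 24.7%/12 = 2.05833% = 0.0205833.
At £170.00/mo: n = ⌈−ln(1 − rB₀/P)/ln(1+r)⌉ = 40 payments (last £85.94); total interest = total paid − £4,566.00 = £2,149.94.
At £320.00/mo: 18 payments (last £21.39); total interest £895.39.
Interest saved = £2,149.94 − £895.39 = £1,254.55.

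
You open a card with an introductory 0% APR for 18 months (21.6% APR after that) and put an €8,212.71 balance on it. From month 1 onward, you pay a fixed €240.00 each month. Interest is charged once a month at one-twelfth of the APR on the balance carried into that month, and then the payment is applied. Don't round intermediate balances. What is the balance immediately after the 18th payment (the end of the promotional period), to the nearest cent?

€3,892.71

Promo months 1–18 at r₀ = 0%/12 = 0; months 19+ at r₁ = 21.6%/12 = 0.018.
After month 18 (no interest yet): B = €8,212.71 − 18·€240.00 = €3,892.71.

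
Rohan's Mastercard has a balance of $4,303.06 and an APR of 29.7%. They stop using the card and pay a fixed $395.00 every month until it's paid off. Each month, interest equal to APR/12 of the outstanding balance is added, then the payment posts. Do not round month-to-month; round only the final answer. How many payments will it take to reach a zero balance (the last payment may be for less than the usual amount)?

13 payments

Monthly rate r = 29.7%/12 = 2.475% = 0.02475.
Recurrence: B ← B·(1+r) − $395.00.
Month 1: interest $106.50; balance after payment $4,014.56.
Month 2: interest $99.36; balance after payment $3,718.92.
Closed form: n = −ln(1 − rB₀/P)/ln(1+r) = −ln(0.73038)/ln(1.02475) ≈ 12.851, so the balance reaches zero during payment 13.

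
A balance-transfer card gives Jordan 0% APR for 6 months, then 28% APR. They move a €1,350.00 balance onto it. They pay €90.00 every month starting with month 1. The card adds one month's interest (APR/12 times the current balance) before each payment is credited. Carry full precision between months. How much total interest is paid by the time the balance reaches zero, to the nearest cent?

Promo months 1–6 at r₀ = 0%/12 = 0; months 7+ at r₁ = 28%/12 = 0.0233333.
After month 6 (no interest yet): B = €1,350.00 − 6·€90.00 = €810.00.
Then at r₁ with €90.00/mo: n₂ = −ln(1 − r₁·B/P)/ln(1+r₁) ≈ 10.22 → 11 more payments.
Total paid = 16·€90.00 + €19.96 = €1,459.96; interest = €1,459.96 − €1,350.00 = €109.96.

€109.96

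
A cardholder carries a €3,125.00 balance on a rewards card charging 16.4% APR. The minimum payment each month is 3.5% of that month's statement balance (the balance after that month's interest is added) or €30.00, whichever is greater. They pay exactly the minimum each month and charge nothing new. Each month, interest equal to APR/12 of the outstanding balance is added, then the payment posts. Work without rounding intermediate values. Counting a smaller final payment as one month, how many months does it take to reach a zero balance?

Monthly rate r = 16.4%/12 = 1.36667% = 0.0136667.
While 3.5% of the post-interest balance exceeds €30.00, each month B ← (B·(1+r))·(1 − 0.035), i.e. B shrinks by the factor (1+r)·0.965 = 0.97819.
This holds for months 1–60. Entering month 61 the balance is €832.14; 3.5% of the post-interest balance is now below €30.00, so the flat €30.00 minimum applies from here.
From month 61 a fixed €30.00 at rate r clears €832.14 in 36 more payments. Total: 60 + 36 = 96 months.

96 months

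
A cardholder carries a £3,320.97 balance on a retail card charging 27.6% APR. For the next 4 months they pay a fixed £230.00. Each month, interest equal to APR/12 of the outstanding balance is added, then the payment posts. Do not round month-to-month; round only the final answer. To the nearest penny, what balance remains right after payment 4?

£2,684.97

Monthly rate r = 27.6%/12 = 2.3% = 0.023.
Each month: B ← B·(1+r) − £230.00.
Month 1: interest £76.38; balance after payment £3,167.35.
Month 2: interest £72.85; balance after payment £3,010.20.
Month 3: interest £69.23; balance after payment £2,849.44.
Month 4: interest £65.54; balance after payment £2,684.97.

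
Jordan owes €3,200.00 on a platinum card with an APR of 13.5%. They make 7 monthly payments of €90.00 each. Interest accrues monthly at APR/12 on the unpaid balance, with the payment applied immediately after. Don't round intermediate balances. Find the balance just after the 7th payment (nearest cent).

Monthly rate r = 13.5%/12 = 1.125% = 0.01125.
Each month: B ← B·(1+r) − €90.00.
Month 1: interest €36.00; balance after payment €3,146.00.
Month 2: interest €35.39; balance after payment €3,091.39.
Month 3: interest €34.78; balance after payment €3,036.17.
Month 4: interest €34.16; balance after payment €2,980.33.
Month 5: interest €33.53; balance after payment €2,923.86.
Month 6: interest €32.89; balance after payment €2,866.75.
Month 7: interest €32.25; balance after payment €2,809.00.

€2,809.00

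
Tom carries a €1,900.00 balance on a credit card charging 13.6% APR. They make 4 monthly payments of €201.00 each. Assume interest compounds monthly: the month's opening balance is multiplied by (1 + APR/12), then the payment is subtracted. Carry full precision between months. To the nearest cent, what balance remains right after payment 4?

Monthly rate r = 13.6%/12 = 1.13333% = 0.0113333.
Each month: B ← B·(1+r) − €201.00.
Month 1: interest €21.53; balance after payment €1,720.53.
Month 2: interest €19.50; balance after payment €1,539.03.
Month 3: interest €17.44; balance after payment €1,355.48.
Month 4: interest €15.36; balance after payment €1,169.84.

€1,169.84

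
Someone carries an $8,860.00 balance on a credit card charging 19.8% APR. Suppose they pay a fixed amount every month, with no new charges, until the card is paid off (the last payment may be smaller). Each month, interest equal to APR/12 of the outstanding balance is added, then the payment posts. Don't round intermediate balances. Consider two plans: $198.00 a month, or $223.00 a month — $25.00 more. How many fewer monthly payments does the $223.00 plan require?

Monthly rate r = 19.8%/12 = 1.65% = 0.0165.
At $198.00/mo: n = ⌈−ln(1 − rB₀/P)/ln(1+r)⌉ = 82 payments (last $182.69); total interest = total paid − $8,860.00 = $7,360.69.
At $223.00/mo: 66 payments (last $28.67); total interest $5,663.67.
Payments saved = 82 − 66 = 16.

16 fewer payments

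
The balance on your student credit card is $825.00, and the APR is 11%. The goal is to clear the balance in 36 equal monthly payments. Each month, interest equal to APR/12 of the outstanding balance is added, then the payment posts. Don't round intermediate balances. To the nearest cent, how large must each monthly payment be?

Monthly rate r = 11%/12 = 0.916667% = 0.00916667.
Level-payment amortization: P = B₀·r / (1 − (1+r)^(−n)) = 825.00·0.00916667 / (1 − 1.00917^(−36)).
Denominator 1 − (1+r)^(−36) = 0.279994681.
P = 7.5625 / 0.279994681 ≈ 27.01.

$27.01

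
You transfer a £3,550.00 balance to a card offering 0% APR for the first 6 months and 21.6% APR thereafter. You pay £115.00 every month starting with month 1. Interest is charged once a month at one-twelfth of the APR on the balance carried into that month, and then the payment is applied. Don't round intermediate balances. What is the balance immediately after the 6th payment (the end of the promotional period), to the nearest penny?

Promo months 1–6 at r₀ = 0%/12 = 0; months 7+ at r₁ = 21.6%/12 = 0.018.
After month 6 (no interest yet): B = £3,550.00 − 6·£115.00 = £2,860.00.

£2,860.00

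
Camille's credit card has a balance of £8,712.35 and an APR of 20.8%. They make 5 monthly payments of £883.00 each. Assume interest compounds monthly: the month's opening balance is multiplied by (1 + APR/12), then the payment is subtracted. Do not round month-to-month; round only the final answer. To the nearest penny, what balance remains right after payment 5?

£4,923.32

Monthly rate r = 20.8%/12 = 1.73333% = 0.0173333.
Each month: B ← B·(1+r) − £883.00.
Month 1: interest £151.01; balance after payment £7,980.36.
Month 2: interest £138.33; balance after payment £7,235.69.
Month 3: interest £125.42; balance after payment £6,478.11.
Month 4: interest £112.29; balance after payment £5,707.40.
Month 5: interest £98.93; balance after payment £4,923.32.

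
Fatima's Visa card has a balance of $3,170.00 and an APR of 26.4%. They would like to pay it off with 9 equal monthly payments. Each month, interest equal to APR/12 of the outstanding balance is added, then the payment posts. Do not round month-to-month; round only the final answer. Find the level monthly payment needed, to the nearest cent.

Monthly rate r = 26.4%/12 = 2.2% = 0.022.
Level-payment amortization: P = B₀·r / (1 − (1+r)^(−n)) = 3170.00·0.022 / (1 − 1.022^(−9)).
Denominator 1 − (1+r)^(−9) = 0.177867271.
P = 69.74 / 0.177867271 ≈ 392.09.

$392.09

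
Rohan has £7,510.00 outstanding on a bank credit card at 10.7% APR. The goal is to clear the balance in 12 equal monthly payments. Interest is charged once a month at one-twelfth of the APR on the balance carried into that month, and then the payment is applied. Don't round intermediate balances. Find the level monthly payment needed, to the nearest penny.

£662.70

Monthly rate r = 10.7%/12 = 0.891667% = 0.00891667.
Level-payment amortization: P = B₀·r / (1 − (1+r)^(−n)) = 7510.00·0.00891667 / (1 − 1.00892^(−12)).
Denominator 1 − (1+r)^(−12) = 0.101048123.
P = 66.9642 / 0.101048123 ≈ 662.70.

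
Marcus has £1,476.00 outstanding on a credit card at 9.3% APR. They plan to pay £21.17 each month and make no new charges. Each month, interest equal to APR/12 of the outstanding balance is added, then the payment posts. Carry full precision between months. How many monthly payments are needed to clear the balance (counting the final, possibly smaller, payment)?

101 months

Monthly rate r = 9.3%/12 = 0.775% = 0.00775.
Recurrence: B ← B·(1+r) − £21.17.
Month 1: interest £11.44; balance after payment £1,466.27.
Month 2: interest £11.36; balance after payment £1,456.46.
Closed form: n = −ln(1 − rB₀/P)/ln(1+r) = −ln(0.45966)/ln(1.00775) ≈ 100.681, so the balance reaches zero during payment 101.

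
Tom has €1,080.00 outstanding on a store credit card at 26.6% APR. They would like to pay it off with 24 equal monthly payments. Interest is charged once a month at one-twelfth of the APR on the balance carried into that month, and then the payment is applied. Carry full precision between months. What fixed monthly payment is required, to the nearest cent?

Monthly rate r = 26.6%/12 = 2.21667% = 0.0221667.
Level-payment amortization: P = B₀·r / (1 − (1+r)^(−n)) = 1080.00·0.0221667 / (1 − 1.02217^(−24)).
Denominator 1 − (1+r)^(−24) = 0.4091478.
P = 23.94 / 0.4091478 ≈ 58.51.

€58.51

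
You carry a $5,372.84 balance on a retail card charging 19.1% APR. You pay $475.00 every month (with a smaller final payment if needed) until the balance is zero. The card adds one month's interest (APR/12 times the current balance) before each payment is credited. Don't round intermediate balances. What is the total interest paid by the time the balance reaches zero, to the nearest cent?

$598.81

Monthly rate r = 19.1%/12 = 1.59167% = 0.0159167.
Payoff takes n = ⌈−ln(1 − rB₀/P)/ln(1+r)⌉ = ⌈12.570⌉ = 13 payments; the last is $271.65.
Total paid = 12·$475.00 + $271.65 = $5,971.65.
Total interest = total paid − principal = $5,971.65 − $5,372.84 = $598.81.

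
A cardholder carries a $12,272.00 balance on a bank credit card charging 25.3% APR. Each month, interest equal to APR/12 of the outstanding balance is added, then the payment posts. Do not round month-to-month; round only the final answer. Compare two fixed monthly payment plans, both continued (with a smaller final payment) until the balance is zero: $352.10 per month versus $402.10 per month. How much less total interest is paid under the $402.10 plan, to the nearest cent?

Monthly rate r = 25.3%/12 = 2.10833% = 0.0210833.
At $352.10/mo: n = ⌈−ln(1 − rB₀/P)/ln(1+r)⌉ = 64 payments (last $219.46); total interest = total paid − $12,272.00 = $10,129.76.
At $402.10/mo: 50 payments (last $173.73); total interest $7,604.63.
Interest saved = $10,129.76 − $7,604.63 = $2,525.13.

$2,525.13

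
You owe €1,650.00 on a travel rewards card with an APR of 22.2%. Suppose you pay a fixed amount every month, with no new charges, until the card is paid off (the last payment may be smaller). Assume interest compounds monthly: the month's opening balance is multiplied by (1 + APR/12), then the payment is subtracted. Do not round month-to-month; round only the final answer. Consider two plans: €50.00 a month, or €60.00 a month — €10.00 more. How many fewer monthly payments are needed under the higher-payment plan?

13 fewer payments

Monthly rate r = 22.2%/12 = 1.85% = 0.0185.
At €50.00/mo: n = ⌈−ln(1 − rB₀/P)/ln(1+r)⌉ = 52 payments (last €21.97); total interest = total paid − €1,650.00 = €921.97.
At €60.00/mo: 39 payments (last €46.66); total interest €676.66.
Payments saved = 52 − 39 = 13.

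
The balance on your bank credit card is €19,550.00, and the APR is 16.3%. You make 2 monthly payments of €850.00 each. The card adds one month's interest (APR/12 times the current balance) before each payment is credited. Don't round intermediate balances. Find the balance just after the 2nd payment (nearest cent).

Monthly rate r = 16.3%/12 = 1.35833% = 0.0135833.
Each month: B ← B·(1+r) − €850.00.
Month 1: interest €265.55; balance after payment €18,965.55.
Month 2: interest €257.62; balance after payment €18,373.17.

€18,373.17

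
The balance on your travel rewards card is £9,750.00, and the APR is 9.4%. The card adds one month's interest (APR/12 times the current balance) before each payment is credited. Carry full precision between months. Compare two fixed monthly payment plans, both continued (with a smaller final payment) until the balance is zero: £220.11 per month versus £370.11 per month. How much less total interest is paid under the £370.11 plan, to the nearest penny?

Monthly rate r = 9.4%/12 = 0.783333% = 0.00783333.
At £220.11/mo: n = ⌈−ln(1 − rB₀/P)/ln(1+r)⌉ = 55 payments (last £135.73); total interest = total paid − £9,750.00 = £2,271.67.
At £370.11/mo: 30 payments (last £229.95); total interest £1,213.14.
Interest saved = £2,271.67 − £1,213.14 = £1,058.53.

£1,058.53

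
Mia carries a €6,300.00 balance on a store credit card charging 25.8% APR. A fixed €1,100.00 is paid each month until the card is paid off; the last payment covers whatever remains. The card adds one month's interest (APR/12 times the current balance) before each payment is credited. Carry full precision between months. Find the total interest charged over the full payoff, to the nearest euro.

Monthly rate r = 25.8%/12 = 2.15% = 0.0215.
Payoff takes n = ⌈−ln(1 − rB₀/P)/ln(1+r)⌉ = ⌈6.177⌉ = 7 payments; the last is €196.71.
Total paid = 6·€1,100.00 + €196.71 = €6,796.71.
Total interest = total paid − principal = €6,796.71 − €6,300.00 = €496.71.

€497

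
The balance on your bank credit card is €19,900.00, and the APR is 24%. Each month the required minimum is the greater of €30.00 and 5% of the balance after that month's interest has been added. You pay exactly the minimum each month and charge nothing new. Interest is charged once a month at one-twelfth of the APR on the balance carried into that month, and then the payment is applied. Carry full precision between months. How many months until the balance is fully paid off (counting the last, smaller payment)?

137 months

Monthly rate r = 24%/12 = 2% = 0.02.
While 5% of the post-interest balance exceeds €30.00, each month B ← (B·(1+r))·(1 − 0.05), i.e. B shrinks by the factor (1+r)·0.95 = 0.969.
This holds for months 1–112. Entering month 113 the balance is €584.95; 5% of the post-interest balance is now below €30.00, so the flat €30.00 minimum applies from here.
From month 113 a fixed €30.00 at rate r clears €584.95 in 25 more payments. Total: 112 + 25 = 137 months.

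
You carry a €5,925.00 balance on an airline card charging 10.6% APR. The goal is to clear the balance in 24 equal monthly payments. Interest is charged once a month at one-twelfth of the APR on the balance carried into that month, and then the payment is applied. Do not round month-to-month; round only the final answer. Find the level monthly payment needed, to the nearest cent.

Monthly rate r = 10.6%/12 = 0.883333% = 0.00883333.
Level-payment amortization: P = B₀·r / (1 − (1+r)^(−n)) = 5925.00·0.00883333 / (1 − 1.00883^(−24)).
Denominator 1 − (1+r)^(−24) = 0.190281922.
P = 52.3375 / 0.190281922 ≈ 275.05.

€275.05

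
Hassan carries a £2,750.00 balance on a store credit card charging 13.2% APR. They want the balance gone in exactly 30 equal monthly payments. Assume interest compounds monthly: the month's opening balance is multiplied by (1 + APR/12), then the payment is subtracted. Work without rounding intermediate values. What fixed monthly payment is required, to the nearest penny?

Monthly rate r = 13.2%/12 = 1.1% = 0.011.
Level-payment amortization: P = B₀·r / (1 − (1+r)^(−n)) = 2750.00·0.011 / (1 − 1.011^(−30)).
Denominator 1 − (1+r)^(−30) = 0.279779743.
P = 30.25 / 0.279779743 ≈ 108.12.

£108.12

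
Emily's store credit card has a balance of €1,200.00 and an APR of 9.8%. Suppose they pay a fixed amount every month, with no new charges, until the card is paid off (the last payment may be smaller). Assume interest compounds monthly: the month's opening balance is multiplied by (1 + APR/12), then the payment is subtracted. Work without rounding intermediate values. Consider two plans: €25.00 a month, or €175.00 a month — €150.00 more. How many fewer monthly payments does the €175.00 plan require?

54 fewer payments

Monthly rate r = 9.8%/12 = 0.816667% = 0.00816667.
At €25.00/mo: n = ⌈−ln(1 − rB₀/P)/ln(1+r)⌉ = 62 payments (last €4.43); total interest = total paid − €1,200.00 = €329.43.
At €175.00/mo: 8 payments (last €15.00); total interest €40.00.
Payments saved = 62 − 8 = 54.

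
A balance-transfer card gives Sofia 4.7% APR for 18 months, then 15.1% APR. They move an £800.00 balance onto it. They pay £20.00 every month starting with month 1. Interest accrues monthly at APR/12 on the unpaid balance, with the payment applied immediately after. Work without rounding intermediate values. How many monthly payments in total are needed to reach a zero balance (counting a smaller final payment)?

Promo months 1–18 at r₀ = 4.7%/12 = 0.00391667; months 19+ at r₁ = 15.1%/12 = 0.0125833.
After month 18: iterate B ← B·(1+r₀) − £20.00 for 18 months → £486.08.
Then at r₁ with £20.00/mo: n₂ = −ln(1 − r₁·B/P)/ln(1+r₁) ≈ 29.19 → 30 more payments.

48 payments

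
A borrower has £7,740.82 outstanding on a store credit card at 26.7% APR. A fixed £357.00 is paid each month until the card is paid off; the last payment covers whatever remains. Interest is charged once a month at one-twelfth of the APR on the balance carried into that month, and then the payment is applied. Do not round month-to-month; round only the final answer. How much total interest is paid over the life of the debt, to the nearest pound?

£2,944

Monthly rate r = 26.7%/12 = 2.225% = 0.02225.
Payoff takes n = ⌈−ln(1 − rB₀/P)/ln(1+r)⌉ = ⌈29.930⌉ = 30 payments; the last is £332.26.
Total paid = 29·£357.00 + £332.26 = £10,685.26.
Total interest = total paid − principal = £10,685.26 − £7,740.82 = £2,944.44.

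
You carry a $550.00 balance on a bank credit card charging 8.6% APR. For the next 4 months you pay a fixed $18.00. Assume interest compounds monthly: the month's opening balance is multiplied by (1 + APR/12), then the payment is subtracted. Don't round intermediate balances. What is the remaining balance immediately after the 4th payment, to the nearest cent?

Monthly rate r = 8.6%/12 = 0.716667% = 0.00716667.
Each month: B ← B·(1+r) − $18.00.
Month 1: interest $3.94; balance after payment $535.94.
Month 2: interest $3.84; balance after payment $521.78.
Month 3: interest $3.74; balance after payment $507.52.
Month 4: interest $3.64; balance after payment $493.16.

$493.16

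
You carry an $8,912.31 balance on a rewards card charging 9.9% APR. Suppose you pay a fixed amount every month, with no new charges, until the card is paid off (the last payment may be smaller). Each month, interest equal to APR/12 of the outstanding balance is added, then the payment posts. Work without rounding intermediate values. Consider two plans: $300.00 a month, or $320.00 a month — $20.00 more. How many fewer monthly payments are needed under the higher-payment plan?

Monthly rate r = 9.9%/12 = 0.825% = 0.00825.
At $300.00/mo: n = ⌈−ln(1 − rB₀/P)/ln(1+r)⌉ = 35 payments (last $66.14); total interest = total paid − $8,912.31 = $1,353.83.
At $320.00/mo: 32 payments (last $248.17); total interest $1,255.86.
Payments saved = 35 − 32 = 3.

3 fewer payments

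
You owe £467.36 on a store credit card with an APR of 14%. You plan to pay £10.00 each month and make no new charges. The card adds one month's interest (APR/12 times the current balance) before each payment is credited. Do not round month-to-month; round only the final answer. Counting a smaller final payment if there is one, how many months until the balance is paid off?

Monthly rate r = 14%/12 = 1.16667% = 0.0116667.
Recurrence: B ← B·(1+r) − £10.00.
Month 1: interest £5.45; balance after payment £462.81.
Month 2: interest £5.40; balance after payment £458.21.
Closed form: n = −ln(1 − rB₀/P)/ln(1+r) = −ln(0.45475)/ln(1.01167) ≈ 67.937, so the balance reaches zero during payment 68.

68 payments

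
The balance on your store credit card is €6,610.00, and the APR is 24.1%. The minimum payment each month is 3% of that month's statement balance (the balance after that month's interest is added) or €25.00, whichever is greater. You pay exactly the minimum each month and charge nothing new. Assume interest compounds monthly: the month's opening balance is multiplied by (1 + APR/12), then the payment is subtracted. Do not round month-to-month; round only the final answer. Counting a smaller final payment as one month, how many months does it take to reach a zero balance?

252 months

Monthly rate r = 24.1%/12 = 2.00833% = 0.0200833.
While 3% of the post-interest balance exceeds €25.00, each month B ← (B·(1+r))·(1 − 0.03), i.e. B shrinks by the factor (1+r)·0.97 = 0.98948.
This holds for months 1–198. Entering month 199 the balance is €814.45; 3% of the post-interest balance is now below €25.00, so the flat €25.00 minimum applies from here.
From month 199 a fixed €25.00 at rate r clears €814.45 in 54 more payments. Total: 198 + 54 = 252 months.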